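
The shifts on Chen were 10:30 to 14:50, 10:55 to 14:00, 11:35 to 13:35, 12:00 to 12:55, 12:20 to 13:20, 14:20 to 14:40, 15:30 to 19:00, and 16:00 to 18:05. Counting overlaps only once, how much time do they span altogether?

Merged: 10:30–14:50, 15:30–19:00.
Lengths: 4 h 20 min + 3 h 30 min = 7 h 50 min.

7 h 50 min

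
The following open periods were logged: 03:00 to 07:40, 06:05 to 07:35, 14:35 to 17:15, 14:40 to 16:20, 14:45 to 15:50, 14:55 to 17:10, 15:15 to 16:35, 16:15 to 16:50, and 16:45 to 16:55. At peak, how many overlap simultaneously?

5

Walk the sorted start/end points keeping a running depth.
The depth first hits 5 at 15:15.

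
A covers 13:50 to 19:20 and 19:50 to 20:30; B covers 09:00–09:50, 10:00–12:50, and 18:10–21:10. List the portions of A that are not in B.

13:50–19:20 minus B → 13:50–18:10.
19:50–20:30: fully covered by B → removed.

13:50–18:10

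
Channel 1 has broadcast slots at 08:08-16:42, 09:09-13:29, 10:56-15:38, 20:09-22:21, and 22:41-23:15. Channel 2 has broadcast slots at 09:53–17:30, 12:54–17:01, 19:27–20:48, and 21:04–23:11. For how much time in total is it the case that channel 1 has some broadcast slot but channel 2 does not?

2 h 5 min

Merge the first list: 08:08-16:42, 20:09-22:21, 22:41-23:15.
Merge the second list: 09:53-17:30, 19:27-20:48, 21:04-23:11.
A \ B = 08:08-09:53, 20:48-21:04, 23:11-23:15.
Total: 1 h 45 min + 16 min + 4 min = 2 h 5 min.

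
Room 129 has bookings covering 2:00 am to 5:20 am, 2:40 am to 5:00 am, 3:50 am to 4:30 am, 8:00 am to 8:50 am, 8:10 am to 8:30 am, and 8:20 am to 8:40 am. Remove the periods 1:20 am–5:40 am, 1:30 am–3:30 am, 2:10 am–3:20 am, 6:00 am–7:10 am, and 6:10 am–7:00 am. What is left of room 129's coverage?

First set merges to 2:00 am-5:20 am, 8:00 am-8:50 am.
Second set merges to 1:20 am-5:40 am, 6:00 am-7:10 am.
2:00 am-5:20 am: fully covered by B → removed.
8:00 am-8:50 am: no B overlap → unchanged.

8:00 am-8:50 am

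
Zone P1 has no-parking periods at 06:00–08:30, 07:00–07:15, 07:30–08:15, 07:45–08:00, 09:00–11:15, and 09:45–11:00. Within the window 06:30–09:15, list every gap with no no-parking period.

08:30–09:00

The merged coverage is 06:00–08:30, 09:00–11:15.
Uncovered inside 06:30–09:15: 08:30–09:00.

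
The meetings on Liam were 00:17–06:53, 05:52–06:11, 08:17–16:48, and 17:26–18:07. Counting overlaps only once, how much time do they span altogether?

15 h 48 min

Merged: 00:17-06:53, 08:17-16:48, 17:26-18:07.
Lengths: 6 h 36 min + 8 h 31 min + 41 min = 15 h 48 min.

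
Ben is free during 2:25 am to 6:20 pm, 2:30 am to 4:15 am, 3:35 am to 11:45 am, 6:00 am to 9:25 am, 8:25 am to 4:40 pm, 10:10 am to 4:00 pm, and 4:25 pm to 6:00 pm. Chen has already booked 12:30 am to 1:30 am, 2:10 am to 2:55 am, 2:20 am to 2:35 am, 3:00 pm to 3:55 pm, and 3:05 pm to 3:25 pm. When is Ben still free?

First set merges to 2:25 am-6:20 pm.
Second set merges to 12:30 am-1:30 am, 2:10 am-2:55 am, 3:00 pm-3:55 pm.
2:25 am-6:20 pm with B removed leaves 2:55 am-3:00 pm, 3:55 pm-6:20 pm.

2:55 am-3:00 pm, 3:55 pm-6:20 pm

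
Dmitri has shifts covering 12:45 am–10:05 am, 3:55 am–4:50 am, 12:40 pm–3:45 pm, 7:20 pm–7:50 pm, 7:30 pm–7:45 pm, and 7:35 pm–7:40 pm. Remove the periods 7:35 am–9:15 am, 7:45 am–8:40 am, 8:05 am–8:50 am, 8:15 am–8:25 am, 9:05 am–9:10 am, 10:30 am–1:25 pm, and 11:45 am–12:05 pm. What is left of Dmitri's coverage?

Merge the first list: 12:45 am–10:05 am, 12:40 pm–3:45 pm, 7:20 pm–7:50 pm.
Merge the second list: 7:35 am–9:15 am, 10:30 am–1:25 pm.
12:45 am–10:05 am with B removed leaves 12:45 am–7:35 am, 9:15 am–10:05 am.
12:40 pm–3:45 pm with B removed leaves 1:25 pm–3:45 pm.
7:20 pm–7:50 pm is untouched.

12:45 am–7:35 am, 9:15 am–10:05 am, 1:25 pm–3:45 pm, 7:20 pm–7:50 pm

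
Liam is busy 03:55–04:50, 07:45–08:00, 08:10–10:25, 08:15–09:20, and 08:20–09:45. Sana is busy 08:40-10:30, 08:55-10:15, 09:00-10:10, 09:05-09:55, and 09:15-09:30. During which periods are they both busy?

Merge the first list: 03:55-04:50, 07:45-08:00, 08:10-10:25.
Merge the second list: 08:40-10:30.
03:55-04:50 meets no B interval.
07:45-08:00 meets no B interval.
08:10-10:25 ∩ B → 08:40-10:25.

08:40-10:25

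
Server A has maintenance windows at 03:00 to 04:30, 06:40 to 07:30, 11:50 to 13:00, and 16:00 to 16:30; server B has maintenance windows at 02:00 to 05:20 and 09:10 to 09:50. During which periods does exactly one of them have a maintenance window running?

Only in the first: 06:40–07:30, 11:50–13:00, 16:00–16:30.
Only in the second: 02:00–03:00, 04:30–05:20, 09:10–09:50.
Together these are the periods covered by exactly one.

02:00–03:00, 04:30–05:20, 06:40–07:30, 09:10–09:50, 11:50–13:00, 16:00–16:30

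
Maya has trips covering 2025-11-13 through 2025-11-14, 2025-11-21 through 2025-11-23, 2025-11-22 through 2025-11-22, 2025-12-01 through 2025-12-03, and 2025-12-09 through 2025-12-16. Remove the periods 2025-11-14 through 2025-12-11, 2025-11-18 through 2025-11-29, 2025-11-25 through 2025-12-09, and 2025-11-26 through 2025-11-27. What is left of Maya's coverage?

Merge the first list: 2025-11-13 through 2025-11-14, 2025-11-21 through 2025-11-23, 2025-12-01 through 2025-12-03, 2025-12-09 through 2025-12-16.
Merge the second list: 2025-11-14 through 2025-12-11.
2025-11-13 through 2025-11-14 minus B → 2025-11-13 through 2025-11-13.
2025-11-21 through 2025-11-23: fully covered by B → removed.
2025-12-01 through 2025-12-03: fully covered by B → removed.
2025-12-09 through 2025-12-16 minus B → 2025-12-12 through 2025-12-16.

2025-11-13 through 2025-11-13, 2025-12-12 through 2025-12-16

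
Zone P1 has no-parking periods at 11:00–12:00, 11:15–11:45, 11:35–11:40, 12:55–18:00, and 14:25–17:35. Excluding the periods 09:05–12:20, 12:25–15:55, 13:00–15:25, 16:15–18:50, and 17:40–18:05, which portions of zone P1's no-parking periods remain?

Merge the first list: 11:00–12:00, 12:55–18:00.
Merge the second list: 09:05–12:20, 12:25–15:55, 16:15–18:50.
11:00–12:00: fully covered by B → removed.
12:55–18:00 minus B → 15:55–16:15.

15:55–16:15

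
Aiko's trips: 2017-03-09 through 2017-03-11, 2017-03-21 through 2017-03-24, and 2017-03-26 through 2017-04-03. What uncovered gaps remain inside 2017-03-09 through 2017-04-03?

2017-03-12 through 2017-03-20, 2017-03-25 through 2017-03-25

After merging, the occupied span is 2017-03-09 through 2017-03-11, 2017-03-21 through 2017-03-24, 2017-03-26 through 2017-04-03.
Gaps within 2017-03-09 through 2017-04-03: 2017-03-12 through 2017-03-20, 2017-03-25 through 2017-03-25.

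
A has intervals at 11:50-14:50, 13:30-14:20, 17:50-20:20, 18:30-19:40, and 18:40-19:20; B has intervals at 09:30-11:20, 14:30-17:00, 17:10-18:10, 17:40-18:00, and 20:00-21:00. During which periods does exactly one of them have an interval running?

First set merges to 11:50–14:50, 17:50–20:20.
Second set merges to 09:30–11:20, 14:30–17:00, 17:10–18:10, 20:00–21:00.
Only in the first: 11:50–14:30, 18:10–20:00.
Only in the second: 09:30–11:20, 14:50–17:00, 17:10–17:50, 20:20–21:00.
Together these are the periods covered by exactly one.

09:30–11:20, 11:50–14:30, 14:50–17:00, 17:10–17:50, 18:10–20:00, 20:20–21:00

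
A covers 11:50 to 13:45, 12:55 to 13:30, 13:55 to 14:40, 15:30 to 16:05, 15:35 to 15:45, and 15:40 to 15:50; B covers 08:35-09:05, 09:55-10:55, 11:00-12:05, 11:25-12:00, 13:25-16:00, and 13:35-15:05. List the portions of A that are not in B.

12:05-13:25, 16:00-16:05

Merge the first list: 11:50-13:45, 13:55-14:40, 15:30-16:05.
Merge the second list: 08:35-09:05, 09:55-10:55, 11:00-12:05, 13:25-16:00.
11:50-13:45 \ B = 12:05-13:25.
13:55-14:40: entirely removed.
15:30-16:05 \ B = 16:00-16:05.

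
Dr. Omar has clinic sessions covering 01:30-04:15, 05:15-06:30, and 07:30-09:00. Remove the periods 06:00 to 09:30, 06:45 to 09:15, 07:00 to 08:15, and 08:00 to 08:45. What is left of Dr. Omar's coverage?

01:30–04:15, 05:15–06:00

B, merged: 06:00–09:30.
01:30–04:15: nothing removed.
05:15–06:30 \ B = 05:15–06:00.
07:30–09:00: entirely removed.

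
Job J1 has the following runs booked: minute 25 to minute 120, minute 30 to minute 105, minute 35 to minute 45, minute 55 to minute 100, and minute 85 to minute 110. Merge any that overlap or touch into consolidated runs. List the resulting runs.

minute 25 to minute 120

minute 30 to minute 105 overlaps/touches minute 25 to minute 120 → extend to minute 25 to minute 120.
minute 35 to minute 45 overlaps/touches minute 25 to minute 120 → extend to minute 25 to minute 120.
minute 55 to minute 100 overlaps/touches minute 25 to minute 120 → extend to minute 25 to minute 120.
minute 85 to minute 110 overlaps/touches minute 25 to minute 120 → extend to minute 25 to minute 120.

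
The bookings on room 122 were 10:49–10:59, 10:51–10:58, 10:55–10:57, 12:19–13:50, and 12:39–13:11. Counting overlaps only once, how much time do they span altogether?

1 h 41 min

Merged: 10:49–10:59, 12:19–13:50.
Lengths: 10 min + 1 h 31 min = 1 h 41 min.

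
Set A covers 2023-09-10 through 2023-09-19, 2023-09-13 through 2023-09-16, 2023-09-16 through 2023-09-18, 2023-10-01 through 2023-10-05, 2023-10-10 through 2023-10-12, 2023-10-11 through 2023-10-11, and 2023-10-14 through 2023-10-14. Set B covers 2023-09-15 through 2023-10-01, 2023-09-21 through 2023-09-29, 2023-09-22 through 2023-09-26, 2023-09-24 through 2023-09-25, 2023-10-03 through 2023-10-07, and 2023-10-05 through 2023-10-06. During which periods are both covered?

A, merged: 2023-09-10 through 2023-09-19, 2023-10-01 through 2023-10-05, 2023-10-10 through 2023-10-12, 2023-10-14 through 2023-10-14.
B, merged: 2023-09-15 through 2023-10-01, 2023-10-03 through 2023-10-07.
2023-09-10 through 2023-09-19 meets the second set on 2023-09-15 through 2023-09-19.
2023-10-01 through 2023-10-05 meets the second set on 2023-10-01 through 2023-10-01, 2023-10-03 through 2023-10-05.
2023-10-10 through 2023-10-12: no overlap with the second set.
2023-10-14 through 2023-10-14: no overlap with the second set.

2023-09-15 through 2023-09-19, 2023-10-01 through 2023-10-01, 2023-10-03 through 2023-10-05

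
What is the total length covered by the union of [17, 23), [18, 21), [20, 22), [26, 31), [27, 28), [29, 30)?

Merged: [17, 23), [26, 31).
Lengths: 6 + 5 = 11.

11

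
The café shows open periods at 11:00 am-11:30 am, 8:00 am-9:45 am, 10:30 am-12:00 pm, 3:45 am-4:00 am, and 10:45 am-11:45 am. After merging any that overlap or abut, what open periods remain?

Sort by start: 3:45 am–4:00 am, 8:00 am–9:45 am, 10:30 am–12:00 pm, 10:45 am–11:45 am, 11:00 am–11:30 am.
8:00 am–9:45 am is disjoint → start new block.
10:30 am–12:00 pm is disjoint → start new block.
10:45 am–11:45 am overlaps/touches 10:30 am–12:00 pm → extend to 10:30 am–12:00 pm.
11:00 am–11:30 am overlaps/touches 10:30 am–12:00 pm → extend to 10:30 am–12:00 pm.

3:45 am–4:00 am, 8:00 am–9:45 am, 10:30 am–12:00 pm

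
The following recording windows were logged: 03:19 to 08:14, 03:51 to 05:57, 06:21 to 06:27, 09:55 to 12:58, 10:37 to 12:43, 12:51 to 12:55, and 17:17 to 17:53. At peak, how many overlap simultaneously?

2

Sweep endpoints in order; track running count of active intervals.
Peak of 2 reached at 03:51.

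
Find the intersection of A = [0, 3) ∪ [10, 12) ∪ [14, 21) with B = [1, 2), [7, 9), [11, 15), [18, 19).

[0, 3) overlaps B on [1, 2).
[10, 12) overlaps B on [11, 12).
[14, 21) overlaps B on [14, 15), [18, 19).

[1, 2) ∪ [11, 12) ∪ [14, 15) ∪ [18, 19)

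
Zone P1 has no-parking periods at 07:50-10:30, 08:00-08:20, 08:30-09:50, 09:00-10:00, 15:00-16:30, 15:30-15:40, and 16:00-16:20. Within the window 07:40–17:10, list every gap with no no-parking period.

07:40–07:50, 10:30–15:00, 16:30–17:10

The merged coverage is 07:50–10:30, 15:00–16:30.
Complement within 07:40–17:10: 07:40–07:50, 10:30–15:00, 16:30–17:10.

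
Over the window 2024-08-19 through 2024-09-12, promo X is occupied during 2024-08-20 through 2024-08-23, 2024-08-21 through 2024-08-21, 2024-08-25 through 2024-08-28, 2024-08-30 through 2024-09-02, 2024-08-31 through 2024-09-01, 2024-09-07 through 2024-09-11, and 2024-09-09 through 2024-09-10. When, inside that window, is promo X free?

After merging, the occupied span is 2024-08-20 through 2024-08-23, 2024-08-25 through 2024-08-28, 2024-08-30 through 2024-09-02, 2024-09-07 through 2024-09-11.
Complement within 2024-08-19 through 2024-09-12: 2024-08-19 through 2024-08-19, 2024-08-24 through 2024-08-24, 2024-08-29 through 2024-08-29, 2024-09-03 through 2024-09-06, 2024-09-12 through 2024-09-12.

2024-08-19 through 2024-08-19, 2024-08-24 through 2024-08-24, 2024-08-29 through 2024-08-29, 2024-09-03 through 2024-09-06, 2024-09-12 through 2024-09-12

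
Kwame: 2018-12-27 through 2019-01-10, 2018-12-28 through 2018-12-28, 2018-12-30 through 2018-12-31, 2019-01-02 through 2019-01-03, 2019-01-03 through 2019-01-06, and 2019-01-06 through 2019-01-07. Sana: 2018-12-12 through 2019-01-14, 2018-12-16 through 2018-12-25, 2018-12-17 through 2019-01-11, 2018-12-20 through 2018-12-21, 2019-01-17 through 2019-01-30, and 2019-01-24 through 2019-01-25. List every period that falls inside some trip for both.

First set merges to 2018-12-27 through 2019-01-10.
Second set merges to 2018-12-12 through 2019-01-14, 2019-01-17 through 2019-01-30.
2018-12-27 through 2019-01-10 overlaps B on 2018-12-27 through 2019-01-10.

2018-12-27 through 2019-01-10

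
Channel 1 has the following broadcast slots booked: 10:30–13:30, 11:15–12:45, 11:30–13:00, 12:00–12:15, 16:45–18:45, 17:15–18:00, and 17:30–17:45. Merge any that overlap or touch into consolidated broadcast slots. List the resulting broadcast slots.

10:30-13:30, 16:45-18:45

11:15-12:45 overlaps/touches 10:30-13:30 → extend to 10:30-13:30.
11:30-13:00 overlaps/touches 10:30-13:30 → extend to 10:30-13:30.
12:00-12:15 overlaps/touches 10:30-13:30 → extend to 10:30-13:30.
16:45-18:45 is disjoint → start new block.
17:15-18:00 overlaps/touches 16:45-18:45 → extend to 16:45-18:45.
17:30-17:45 overlaps/touches 16:45-18:45 → extend to 16:45-18:45.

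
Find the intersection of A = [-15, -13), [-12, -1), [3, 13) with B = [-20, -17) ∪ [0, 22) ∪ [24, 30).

[-15, -13): no overlap with the second set.
[-12, -1): no overlap with the second set.
[3, 13) meets the second set on [3, 13).

[3, 13)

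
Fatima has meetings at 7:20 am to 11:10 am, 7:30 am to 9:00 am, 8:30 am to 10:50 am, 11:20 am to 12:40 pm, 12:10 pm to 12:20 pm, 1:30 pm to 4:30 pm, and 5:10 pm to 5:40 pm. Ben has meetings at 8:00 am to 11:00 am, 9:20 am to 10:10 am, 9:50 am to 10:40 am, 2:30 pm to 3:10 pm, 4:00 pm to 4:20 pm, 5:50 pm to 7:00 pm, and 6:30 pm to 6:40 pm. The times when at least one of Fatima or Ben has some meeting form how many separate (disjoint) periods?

A, merged: 7:20 am–11:10 am, 11:20 am–12:40 pm, 1:30 pm–4:30 pm, 5:10 pm–5:40 pm.
B, merged: 8:00 am–11:00 am, 2:30 pm–3:10 pm, 4:00 pm–4:20 pm, 5:50 pm–7:00 pm.
A ∪ B = 7:20 am–11:10 am, 11:20 am–12:40 pm, 1:30 pm–4:30 pm, 5:10 pm–5:40 pm, 5:50 pm–7:00 pm.
That is 5 disjoint pieces.

5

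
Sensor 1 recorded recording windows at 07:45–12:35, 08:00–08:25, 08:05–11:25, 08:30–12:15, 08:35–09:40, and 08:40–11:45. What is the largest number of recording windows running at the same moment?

5

Sweep endpoints in order; track running count of active intervals.
Peak of 5 reached at 08:40.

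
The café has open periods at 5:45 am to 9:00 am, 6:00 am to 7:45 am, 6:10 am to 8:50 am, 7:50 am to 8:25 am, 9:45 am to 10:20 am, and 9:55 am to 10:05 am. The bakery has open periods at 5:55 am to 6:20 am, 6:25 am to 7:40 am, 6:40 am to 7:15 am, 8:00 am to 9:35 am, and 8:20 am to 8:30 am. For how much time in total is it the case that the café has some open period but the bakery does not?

A, merged: 5:45 am–9:00 am, 9:45 am–10:20 am.
B, merged: 5:55 am–6:20 am, 6:25 am–7:40 am, 8:00 am–9:35 am.
A \ B = 5:45 am–5:55 am, 6:20 am–6:25 am, 7:40 am–8:00 am, 9:45 am–10:20 am.
Total: 10 min + 5 min + 20 min + 35 min = 1 h 10 min.

1 h 10 min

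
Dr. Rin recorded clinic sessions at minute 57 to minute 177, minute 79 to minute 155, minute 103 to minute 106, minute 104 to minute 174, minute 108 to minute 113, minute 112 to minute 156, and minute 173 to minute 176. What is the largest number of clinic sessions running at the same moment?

5

Sweep endpoints in order; track running count of active intervals.
Peak of 5 reached at minute 112.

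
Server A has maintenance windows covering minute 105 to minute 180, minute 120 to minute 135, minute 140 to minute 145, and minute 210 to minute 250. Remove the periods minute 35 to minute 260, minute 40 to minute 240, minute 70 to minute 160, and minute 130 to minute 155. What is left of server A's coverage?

A, merged: minute 105 to minute 180, minute 210 to minute 250.
B, merged: minute 35 to minute 260.
minute 105 to minute 180: entirely removed.
minute 210 to minute 250: entirely removed.

none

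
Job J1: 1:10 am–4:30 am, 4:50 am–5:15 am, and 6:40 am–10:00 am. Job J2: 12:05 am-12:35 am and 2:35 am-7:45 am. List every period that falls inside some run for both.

2:35 am-4:30 am, 4:50 am-5:15 am, 6:40 am-7:45 am

1:10 am-4:30 am meets the second set on 2:35 am-4:30 am.
4:50 am-5:15 am meets the second set on 4:50 am-5:15 am.
6:40 am-10:00 am meets the second set on 6:40 am-7:45 am.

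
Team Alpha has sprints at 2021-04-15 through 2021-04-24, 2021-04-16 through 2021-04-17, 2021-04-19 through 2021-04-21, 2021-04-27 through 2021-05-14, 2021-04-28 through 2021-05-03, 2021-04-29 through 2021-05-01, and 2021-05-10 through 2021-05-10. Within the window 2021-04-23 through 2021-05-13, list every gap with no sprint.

Covered (merged): 2021-04-15 through 2021-04-24, 2021-04-27 through 2021-05-14.
Uncovered inside 2021-04-23 through 2021-05-13: 2021-04-25 through 2021-04-26.

2021-04-25 through 2021-04-26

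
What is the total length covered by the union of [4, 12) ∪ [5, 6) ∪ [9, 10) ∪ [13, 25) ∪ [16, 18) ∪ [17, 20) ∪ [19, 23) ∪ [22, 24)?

Merged: [4, 12), [13, 25).
Lengths: 8 + 12 = 20.

20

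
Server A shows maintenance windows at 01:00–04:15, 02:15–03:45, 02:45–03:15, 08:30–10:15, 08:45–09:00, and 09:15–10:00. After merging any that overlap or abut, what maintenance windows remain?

01:00-04:15, 08:30-10:15

02:15-03:45 overlaps/touches 01:00-04:15 → extend to 01:00-04:15.
02:45-03:15 overlaps/touches 01:00-04:15 → extend to 01:00-04:15.
08:30-10:15 is disjoint → start new block.
08:45-09:00 overlaps/touches 08:30-10:15 → extend to 08:30-10:15.
09:15-10:00 overlaps/touches 08:30-10:15 → extend to 08:30-10:15.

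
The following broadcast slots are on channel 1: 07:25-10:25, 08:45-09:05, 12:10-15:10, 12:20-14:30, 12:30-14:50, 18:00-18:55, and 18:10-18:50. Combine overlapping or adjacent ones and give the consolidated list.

07:25–10:25, 12:10–15:10, 18:00–18:55

08:45–09:05 overlaps/touches 07:25–10:25 → extend to 07:25–10:25.
12:10–15:10 is disjoint → start new block.
12:20–14:30 overlaps/touches 12:10–15:10 → extend to 12:10–15:10.
12:30–14:50 overlaps/touches 12:10–15:10 → extend to 12:10–15:10.
18:00–18:55 is disjoint → start new block.
18:10–18:50 overlaps/touches 18:00–18:55 → extend to 18:00–18:55.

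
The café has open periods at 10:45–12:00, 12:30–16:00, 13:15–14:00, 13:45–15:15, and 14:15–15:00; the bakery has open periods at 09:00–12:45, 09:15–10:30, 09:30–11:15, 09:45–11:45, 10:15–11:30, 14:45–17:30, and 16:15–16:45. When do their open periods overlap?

Merge the first list: 10:45–12:00, 12:30–16:00.
Merge the second list: 09:00–12:45, 14:45–17:30.
10:45–12:00 meets the second set on 10:45–12:00.
12:30–16:00 meets the second set on 12:30–12:45, 14:45–16:00.

10:45–12:00, 12:30–12:45, 14:45–16:00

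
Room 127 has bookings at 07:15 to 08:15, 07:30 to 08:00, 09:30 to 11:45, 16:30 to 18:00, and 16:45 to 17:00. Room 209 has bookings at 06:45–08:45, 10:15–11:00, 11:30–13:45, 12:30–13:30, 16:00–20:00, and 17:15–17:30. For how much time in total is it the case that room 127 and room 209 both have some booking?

First set merges to 07:15–08:15, 09:30–11:45, 16:30–18:00.
Second set merges to 06:45–08:45, 10:15–11:00, 11:30–13:45, 16:00–20:00.
A ∩ B = 07:15–08:15, 10:15–11:00, 11:30–11:45, 16:30–18:00.
Total: 1 h + 45 min + 15 min + 1 h 30 min = 3 h 30 min.

3 h 30 min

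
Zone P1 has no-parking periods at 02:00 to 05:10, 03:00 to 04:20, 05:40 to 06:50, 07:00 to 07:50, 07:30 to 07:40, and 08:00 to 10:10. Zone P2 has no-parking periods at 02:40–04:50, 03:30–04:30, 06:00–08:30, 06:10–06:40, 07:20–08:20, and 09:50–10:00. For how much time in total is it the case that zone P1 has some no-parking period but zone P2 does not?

2 h 50 min

First set merges to 02:00–05:10, 05:40–06:50, 07:00–07:50, 08:00–10:10.
Second set merges to 02:40–04:50, 06:00–08:30, 09:50–10:00.
A \ B = 02:00–02:40, 04:50–05:10, 05:40–06:00, 08:30–09:50, 10:00–10:10.
Total: 40 min + 20 min + 20 min + 1 h 20 min + 10 min = 2 h 50 min.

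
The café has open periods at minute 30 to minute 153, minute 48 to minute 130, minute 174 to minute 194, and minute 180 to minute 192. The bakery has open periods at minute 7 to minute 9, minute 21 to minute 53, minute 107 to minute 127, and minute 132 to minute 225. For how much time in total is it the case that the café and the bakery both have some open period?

First set merges to minute 30 to minute 153, minute 174 to minute 194.
A ∩ B = minute 30 to minute 53, minute 107 to minute 127, minute 132 to minute 153, minute 174 to minute 194.
Total: 23 minutes + 20 minutes + 21 minutes + 20 minutes = 84 minutes.

84 minutes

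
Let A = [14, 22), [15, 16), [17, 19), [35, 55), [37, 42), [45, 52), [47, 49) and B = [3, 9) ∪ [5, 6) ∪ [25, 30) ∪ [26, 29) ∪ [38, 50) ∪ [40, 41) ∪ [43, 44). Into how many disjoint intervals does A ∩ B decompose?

1

A, merged: [14, 22), [35, 55).
B, merged: [3, 9), [25, 30), [38, 50).
A ∩ B = [38, 50).
That is 1 disjoint piece.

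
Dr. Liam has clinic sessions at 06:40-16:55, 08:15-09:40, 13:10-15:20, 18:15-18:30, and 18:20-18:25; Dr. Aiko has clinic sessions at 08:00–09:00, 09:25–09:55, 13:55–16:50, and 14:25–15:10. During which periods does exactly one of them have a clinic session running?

06:40-08:00, 09:00-09:25, 09:55-13:55, 16:50-16:55, 18:15-18:30

Merge the first list: 06:40-16:55, 18:15-18:30.
Merge the second list: 08:00-09:00, 09:25-09:55, 13:55-16:50.
A \ B = 06:40-08:00, 09:00-09:25, 09:55-13:55, 16:50-16:55, 18:15-18:30.
B \ A = none.
Union of the two gives the symmetric difference.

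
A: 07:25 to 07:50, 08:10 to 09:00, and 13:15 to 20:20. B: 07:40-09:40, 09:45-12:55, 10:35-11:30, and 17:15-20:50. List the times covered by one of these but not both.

07:25-07:40, 07:50-08:10, 09:00-09:40, 09:45-12:55, 13:15-17:15, 20:20-20:50

Second set merges to 07:40-09:40, 09:45-12:55, 17:15-20:50.
A \ B = 07:25-07:40, 13:15-17:15.
B \ A = 07:50-08:10, 09:00-09:40, 09:45-12:55, 20:20-20:50.
Union of the two gives the symmetric difference.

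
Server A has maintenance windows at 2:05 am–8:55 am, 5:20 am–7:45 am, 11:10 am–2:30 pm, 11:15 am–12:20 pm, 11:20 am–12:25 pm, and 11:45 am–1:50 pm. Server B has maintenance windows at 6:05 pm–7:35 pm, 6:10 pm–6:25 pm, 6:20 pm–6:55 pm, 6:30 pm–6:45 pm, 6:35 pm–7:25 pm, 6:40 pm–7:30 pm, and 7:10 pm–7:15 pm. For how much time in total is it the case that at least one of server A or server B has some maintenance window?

11 h 40 min

First set merges to 2:05 am–8:55 am, 11:10 am–2:30 pm.
Second set merges to 6:05 pm–7:35 pm.
A ∪ B = 2:05 am–8:55 am, 11:10 am–2:30 pm, 6:05 pm–7:35 pm.
Total: 6 h 50 min + 3 h 20 min + 1 h 30 min = 11 h 40 min.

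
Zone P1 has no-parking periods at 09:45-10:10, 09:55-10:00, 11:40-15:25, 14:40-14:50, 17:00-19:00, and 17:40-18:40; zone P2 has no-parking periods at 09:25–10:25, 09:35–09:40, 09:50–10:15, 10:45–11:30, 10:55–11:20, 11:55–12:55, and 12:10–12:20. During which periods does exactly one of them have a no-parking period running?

09:25–09:45, 10:10–10:25, 10:45–11:30, 11:40–11:55, 12:55–15:25, 17:00–19:00

Merge the first list: 09:45–10:10, 11:40–15:25, 17:00–19:00.
Merge the second list: 09:25–10:25, 10:45–11:30, 11:55–12:55.
Only in the first: 11:40–11:55, 12:55–15:25, 17:00–19:00.
Only in the second: 09:25–09:45, 10:10–10:25, 10:45–11:30.
Together these are the periods covered by exactly one.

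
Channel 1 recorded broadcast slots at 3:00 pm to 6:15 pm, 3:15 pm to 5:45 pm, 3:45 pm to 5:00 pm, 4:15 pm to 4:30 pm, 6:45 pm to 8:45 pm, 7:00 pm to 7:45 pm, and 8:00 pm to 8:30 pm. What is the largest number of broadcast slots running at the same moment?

At 4:15 pm, 4 of the intervals are simultaneously active.
No point has more.

4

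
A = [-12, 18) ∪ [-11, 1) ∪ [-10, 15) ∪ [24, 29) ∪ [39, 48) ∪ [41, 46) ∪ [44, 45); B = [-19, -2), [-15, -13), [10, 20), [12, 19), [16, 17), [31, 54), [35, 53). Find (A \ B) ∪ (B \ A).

First set merges to [-12, 18), [24, 29), [39, 48).
Second set merges to [-19, -2), [10, 20), [31, 54).
A \ B = [-2, 10), [24, 29).
B \ A = [-19, -12), [18, 20), [31, 39), [48, 54).
Union of the two gives the symmetric difference.

[-19, -12) ∪ [-2, 10) ∪ [18, 20) ∪ [24, 29) ∪ [31, 39) ∪ [48, 54)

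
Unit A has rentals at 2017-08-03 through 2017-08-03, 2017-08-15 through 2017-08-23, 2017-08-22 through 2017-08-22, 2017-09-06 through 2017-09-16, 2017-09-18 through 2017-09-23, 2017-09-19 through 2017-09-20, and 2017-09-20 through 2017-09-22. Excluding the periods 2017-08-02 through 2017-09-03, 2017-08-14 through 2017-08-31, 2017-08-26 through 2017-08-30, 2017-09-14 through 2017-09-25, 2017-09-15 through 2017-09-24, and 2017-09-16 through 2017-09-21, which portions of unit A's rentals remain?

2017-09-06 through 2017-09-13

First set merges to 2017-08-03 through 2017-08-03, 2017-08-15 through 2017-08-23, 2017-09-06 through 2017-09-16, 2017-09-18 through 2017-09-23.
Second set merges to 2017-08-02 through 2017-09-03, 2017-09-14 through 2017-09-25.
2017-08-03 through 2017-08-03 lies entirely inside B → drops out.
2017-08-15 through 2017-08-23 lies entirely inside B → drops out.
2017-09-06 through 2017-09-16 with B removed leaves 2017-09-06 through 2017-09-13.
2017-09-18 through 2017-09-23 lies entirely inside B → drops out.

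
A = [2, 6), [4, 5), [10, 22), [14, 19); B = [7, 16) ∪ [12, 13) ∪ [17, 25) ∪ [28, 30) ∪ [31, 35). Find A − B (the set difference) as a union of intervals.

First set merges to [2, 6), [10, 22).
Second set merges to [7, 16), [17, 25), [28, 30), [31, 35).
[2, 6): no B overlap → unchanged.
[10, 22) minus B → [16, 17).

[2, 6) ∪ [16, 17)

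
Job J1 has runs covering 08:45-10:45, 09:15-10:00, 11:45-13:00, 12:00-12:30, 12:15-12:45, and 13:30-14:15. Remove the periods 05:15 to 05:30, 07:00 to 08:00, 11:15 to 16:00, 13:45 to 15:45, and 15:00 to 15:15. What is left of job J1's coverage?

08:45–10:45

First set merges to 08:45–10:45, 11:45–13:00, 13:30–14:15.
Second set merges to 05:15–05:30, 07:00–08:00, 11:15–16:00.
08:45–10:45: no B overlap → unchanged.
11:45–13:00: fully covered by B → removed.
13:30–14:15: fully covered by B → removed.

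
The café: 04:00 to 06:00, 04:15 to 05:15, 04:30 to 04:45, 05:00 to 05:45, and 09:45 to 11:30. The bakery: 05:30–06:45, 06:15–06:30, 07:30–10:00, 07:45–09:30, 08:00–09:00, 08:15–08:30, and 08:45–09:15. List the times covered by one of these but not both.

04:00–05:30, 06:00–06:45, 07:30–09:45, 10:00–11:30

Merge the first list: 04:00–06:00, 09:45–11:30.
Merge the second list: 05:30–06:45, 07:30–10:00.
Only in the first: 04:00–05:30, 10:00–11:30.
Only in the second: 06:00–06:45, 07:30–09:45.
Together these are the periods covered by exactly one.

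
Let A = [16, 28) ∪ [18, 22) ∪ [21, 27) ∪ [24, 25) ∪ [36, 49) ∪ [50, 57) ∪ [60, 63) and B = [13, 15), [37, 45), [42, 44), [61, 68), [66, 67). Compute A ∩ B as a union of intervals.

First set merges to [16, 28), [36, 49), [50, 57), [60, 63).
Second set merges to [13, 15), [37, 45), [61, 68).
[16, 28) meets no B interval.
[36, 49) ∩ B → [37, 45).
[50, 57) meets no B interval.
[60, 63) ∩ B → [61, 63).

[37, 45) ∪ [61, 63)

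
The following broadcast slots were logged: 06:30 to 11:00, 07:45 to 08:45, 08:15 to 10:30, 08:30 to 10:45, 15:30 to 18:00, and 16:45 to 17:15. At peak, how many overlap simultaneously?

Sweep endpoints in order; track running count of active intervals.
Peak of 4 reached at 08:30.

4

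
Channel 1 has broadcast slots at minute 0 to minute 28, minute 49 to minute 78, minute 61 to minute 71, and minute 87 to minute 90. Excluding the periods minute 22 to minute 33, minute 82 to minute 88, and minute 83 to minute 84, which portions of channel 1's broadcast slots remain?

minute 0 to minute 22, minute 49 to minute 78, minute 88 to minute 90

A, merged: minute 0 to minute 28, minute 49 to minute 78, minute 87 to minute 90.
B, merged: minute 22 to minute 33, minute 82 to minute 88.
minute 0 to minute 28 with B removed leaves minute 0 to minute 22.
minute 49 to minute 78 is untouched.
minute 87 to minute 90 with B removed leaves minute 88 to minute 90.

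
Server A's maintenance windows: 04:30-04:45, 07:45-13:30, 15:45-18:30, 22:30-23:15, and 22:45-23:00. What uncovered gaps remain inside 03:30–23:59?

After merging, the occupied span is 04:30-04:45, 07:45-13:30, 15:45-18:30, 22:30-23:15.
Gaps within 03:30-23:59: 03:30-04:30, 04:45-07:45, 13:30-15:45, 18:30-22:30, 23:15-23:59.

03:30-04:30, 04:45-07:45, 13:30-15:45, 18:30-22:30, 23:15-23:59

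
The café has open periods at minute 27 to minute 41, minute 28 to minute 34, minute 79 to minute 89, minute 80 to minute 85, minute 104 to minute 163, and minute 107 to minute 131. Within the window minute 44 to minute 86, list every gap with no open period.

After merging, the occupied span is minute 27 to minute 41, minute 79 to minute 89, minute 104 to minute 163.
Complement within minute 44 to minute 86: minute 44 to minute 79.

minute 44 to minute 79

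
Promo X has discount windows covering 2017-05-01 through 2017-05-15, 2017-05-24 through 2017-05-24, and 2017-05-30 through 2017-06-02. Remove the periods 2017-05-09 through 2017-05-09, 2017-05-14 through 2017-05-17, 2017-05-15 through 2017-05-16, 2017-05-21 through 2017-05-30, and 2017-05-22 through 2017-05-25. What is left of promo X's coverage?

2017-05-01 through 2017-05-08, 2017-05-10 through 2017-05-13, 2017-05-31 through 2017-06-02

B, merged: 2017-05-09 through 2017-05-09, 2017-05-14 through 2017-05-17, 2017-05-21 through 2017-05-30.
2017-05-01 through 2017-05-15 \ B = 2017-05-01 through 2017-05-08, 2017-05-10 through 2017-05-13.
2017-05-24 through 2017-05-24: entirely removed.
2017-05-30 through 2017-06-02 \ B = 2017-05-31 through 2017-06-02.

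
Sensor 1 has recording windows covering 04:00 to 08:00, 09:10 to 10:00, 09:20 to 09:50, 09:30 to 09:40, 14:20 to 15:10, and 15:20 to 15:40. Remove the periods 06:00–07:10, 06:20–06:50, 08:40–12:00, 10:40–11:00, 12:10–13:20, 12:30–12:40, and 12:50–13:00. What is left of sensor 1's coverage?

First set merges to 04:00-08:00, 09:10-10:00, 14:20-15:10, 15:20-15:40.
Second set merges to 06:00-07:10, 08:40-12:00, 12:10-13:20.
04:00-08:00 with B removed leaves 04:00-06:00, 07:10-08:00.
09:10-10:00 lies entirely inside B → drops out.
14:20-15:10 is untouched.
15:20-15:40 is untouched.

04:00-06:00, 07:10-08:00, 14:20-15:10, 15:20-15:40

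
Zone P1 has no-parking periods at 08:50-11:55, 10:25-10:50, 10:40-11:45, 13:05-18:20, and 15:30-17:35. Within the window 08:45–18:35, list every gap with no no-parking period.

The merged coverage is 08:50–11:55, 13:05–18:20.
Complement within 08:45–18:35: 08:45–08:50, 11:55–13:05, 18:20–18:35.

08:45–08:50, 11:55–13:05, 18:20–18:35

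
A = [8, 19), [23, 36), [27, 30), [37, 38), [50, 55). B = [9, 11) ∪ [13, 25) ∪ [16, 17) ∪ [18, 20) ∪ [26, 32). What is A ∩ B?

A, merged: [8, 19), [23, 36), [37, 38), [50, 55).
B, merged: [9, 11), [13, 25), [26, 32).
[8, 19) overlaps B on [9, 11), [13, 19).
[23, 36) overlaps B on [23, 25), [26, 32).
[37, 38) falls entirely outside B.
[50, 55) falls entirely outside B.

[9, 11) ∪ [13, 19) ∪ [23, 25) ∪ [26, 32)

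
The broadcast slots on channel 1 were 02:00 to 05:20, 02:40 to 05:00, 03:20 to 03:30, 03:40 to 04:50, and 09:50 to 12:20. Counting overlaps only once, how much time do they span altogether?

5 h 50 min

Merged: 02:00–05:20, 09:50–12:20.
Lengths: 3 h 20 min + 2 h 30 min = 5 h 50 min.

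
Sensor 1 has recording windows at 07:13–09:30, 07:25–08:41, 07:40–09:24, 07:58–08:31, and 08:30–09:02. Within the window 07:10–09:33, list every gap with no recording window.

Covered (merged): 07:13–09:30.
Gaps within 07:10–09:33: 07:10–07:13, 09:30–09:33.

07:10–07:13, 09:30–09:33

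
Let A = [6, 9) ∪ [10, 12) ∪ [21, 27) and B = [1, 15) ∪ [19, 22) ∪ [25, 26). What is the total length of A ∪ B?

22

A ∪ B = [1, 15), [19, 27).
Total: 14 + 8 = 22.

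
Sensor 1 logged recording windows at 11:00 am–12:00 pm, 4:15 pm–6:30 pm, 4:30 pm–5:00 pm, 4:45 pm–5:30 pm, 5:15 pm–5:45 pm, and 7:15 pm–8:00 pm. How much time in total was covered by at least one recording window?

4 h

Merged: 11:00 am-12:00 pm, 4:15 pm-6:30 pm, 7:15 pm-8:00 pm.
Lengths: 1 h + 2 h 15 min + 45 min = 4 h.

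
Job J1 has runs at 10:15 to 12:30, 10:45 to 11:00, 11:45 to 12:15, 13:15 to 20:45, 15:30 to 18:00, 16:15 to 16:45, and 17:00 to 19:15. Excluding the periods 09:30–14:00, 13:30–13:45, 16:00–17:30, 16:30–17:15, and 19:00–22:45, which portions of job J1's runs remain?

First set merges to 10:15–12:30, 13:15–20:45.
Second set merges to 09:30–14:00, 16:00–17:30, 19:00–22:45.
10:15–12:30: fully covered by B → removed.
13:15–20:45 minus B → 14:00–16:00, 17:30–19:00.

14:00–16:00, 17:30–19:00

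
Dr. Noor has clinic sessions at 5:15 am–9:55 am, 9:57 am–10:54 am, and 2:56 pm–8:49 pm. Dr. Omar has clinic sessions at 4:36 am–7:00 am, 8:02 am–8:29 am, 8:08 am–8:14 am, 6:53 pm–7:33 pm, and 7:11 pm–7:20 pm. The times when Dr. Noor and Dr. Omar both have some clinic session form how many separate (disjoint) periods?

B, merged: 4:36 am–7:00 am, 8:02 am–8:29 am, 6:53 pm–7:33 pm.
A ∩ B = 5:15 am–7:00 am, 8:02 am–8:29 am, 6:53 pm–7:33 pm.
That is 3 disjoint pieces.

3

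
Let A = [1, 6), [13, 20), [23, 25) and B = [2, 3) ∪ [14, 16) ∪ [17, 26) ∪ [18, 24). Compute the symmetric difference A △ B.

Second set merges to [2, 3), [14, 16), [17, 26).
Only in the first: [1, 2), [3, 6), [13, 14), [16, 17).
Only in the second: [20, 23), [25, 26).
Together these are the periods covered by exactly one.

[1, 2) ∪ [3, 6) ∪ [13, 14) ∪ [16, 17) ∪ [20, 23) ∪ [25, 26)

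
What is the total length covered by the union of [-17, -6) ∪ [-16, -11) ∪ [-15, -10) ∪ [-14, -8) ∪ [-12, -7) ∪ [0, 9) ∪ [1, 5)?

Merged: [-17, -6), [0, 9).
Lengths: 11 + 9 = 20.

20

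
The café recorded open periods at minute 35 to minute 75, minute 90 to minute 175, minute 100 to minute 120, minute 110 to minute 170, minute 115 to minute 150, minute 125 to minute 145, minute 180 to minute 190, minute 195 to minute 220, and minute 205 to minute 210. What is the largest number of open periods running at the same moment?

4

At minute 115, 4 of the intervals are simultaneously active.
No point has more.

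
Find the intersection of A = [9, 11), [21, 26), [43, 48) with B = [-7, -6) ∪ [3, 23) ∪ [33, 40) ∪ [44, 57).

[9, 11) ∪ [21, 23) ∪ [44, 48)

[9, 11) ∩ B → [9, 11).
[21, 26) ∩ B → [21, 23).
[43, 48) ∩ B → [44, 48).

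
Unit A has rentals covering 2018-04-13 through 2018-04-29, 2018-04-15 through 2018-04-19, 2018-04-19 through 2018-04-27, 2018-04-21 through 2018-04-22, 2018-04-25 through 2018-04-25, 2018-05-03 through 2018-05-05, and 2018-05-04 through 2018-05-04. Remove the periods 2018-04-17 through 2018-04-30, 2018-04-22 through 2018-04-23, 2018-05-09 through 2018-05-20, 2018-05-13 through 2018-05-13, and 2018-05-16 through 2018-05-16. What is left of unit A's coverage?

2018-04-13 through 2018-04-16, 2018-05-03 through 2018-05-05

First set merges to 2018-04-13 through 2018-04-29, 2018-05-03 through 2018-05-05.
Second set merges to 2018-04-17 through 2018-04-30, 2018-05-09 through 2018-05-20.
2018-04-13 through 2018-04-29 with B removed leaves 2018-04-13 through 2018-04-16.
2018-05-03 through 2018-05-05 is untouched.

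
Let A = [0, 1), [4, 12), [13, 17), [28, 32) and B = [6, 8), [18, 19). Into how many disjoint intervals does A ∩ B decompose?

A ∩ B = [6, 8).
That is 1 disjoint piece.

1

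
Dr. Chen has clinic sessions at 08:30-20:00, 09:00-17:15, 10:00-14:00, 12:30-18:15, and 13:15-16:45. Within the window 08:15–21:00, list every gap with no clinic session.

08:15–08:30, 20:00–21:00

The merged coverage is 08:30–20:00.
Complement within 08:15–21:00: 08:15–08:30, 20:00–21:00.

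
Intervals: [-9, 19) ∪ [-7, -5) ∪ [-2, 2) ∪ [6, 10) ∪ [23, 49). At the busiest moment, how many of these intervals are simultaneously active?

At -7, 2 of the intervals are simultaneously active.
No point has more.

2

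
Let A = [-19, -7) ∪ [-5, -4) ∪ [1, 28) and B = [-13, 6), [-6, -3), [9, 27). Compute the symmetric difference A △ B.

[-19, -13) ∪ [-7, -5) ∪ [-4, 1) ∪ [6, 9) ∪ [27, 28)

Merge the second list: [-13, 6), [9, 27).
Only in the first: [-19, -13), [6, 9), [27, 28).
Only in the second: [-7, -5), [-4, 1).
Together these are the periods covered by exactly one.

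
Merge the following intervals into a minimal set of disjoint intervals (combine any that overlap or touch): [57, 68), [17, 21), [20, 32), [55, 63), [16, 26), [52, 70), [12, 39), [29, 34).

[12, 39) ∪ [52, 70)

Sort by start: [12, 39), [16, 26), [17, 21), [20, 32), [29, 34), [52, 70), [55, 63), [57, 68).
[16, 26) overlaps/touches [12, 39) → extend to [12, 39).
[17, 21) overlaps/touches [12, 39) → extend to [12, 39).
[20, 32) overlaps/touches [12, 39) → extend to [12, 39).
[29, 34) overlaps/touches [12, 39) → extend to [12, 39).
[52, 70) is disjoint → start new block.
[55, 63) overlaps/touches [52, 70) → extend to [52, 70).
[57, 68) overlaps/touches [52, 70) → extend to [52, 70).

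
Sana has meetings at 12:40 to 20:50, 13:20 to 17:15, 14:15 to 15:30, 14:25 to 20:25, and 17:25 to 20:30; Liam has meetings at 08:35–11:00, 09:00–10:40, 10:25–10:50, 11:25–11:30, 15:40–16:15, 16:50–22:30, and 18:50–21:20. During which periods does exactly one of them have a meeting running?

08:35–11:00, 11:25–11:30, 12:40–15:40, 16:15–16:50, 20:50–22:30

First set merges to 12:40–20:50.
Second set merges to 08:35–11:00, 11:25–11:30, 15:40–16:15, 16:50–22:30.
A \ B = 12:40–15:40, 16:15–16:50.
B \ A = 08:35–11:00, 11:25–11:30, 20:50–22:30.
Union of the two gives the symmetric difference.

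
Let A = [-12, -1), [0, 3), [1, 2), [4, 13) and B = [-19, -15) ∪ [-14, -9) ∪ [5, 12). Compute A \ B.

Merge the first list: [-12, -1), [0, 3), [4, 13).
[-12, -1) with B removed leaves [-9, -1).
[0, 3) is untouched.
[4, 13) with B removed leaves [4, 5), [12, 13).

[-9, -1) ∪ [0, 3) ∪ [4, 5) ∪ [12, 13)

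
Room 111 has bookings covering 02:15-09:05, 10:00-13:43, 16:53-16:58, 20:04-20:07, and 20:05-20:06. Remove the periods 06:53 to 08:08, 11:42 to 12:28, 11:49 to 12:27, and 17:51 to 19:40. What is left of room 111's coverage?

02:15–06:53, 08:08–09:05, 10:00–11:42, 12:28–13:43, 16:53–16:58, 20:04–20:07

Merge the first list: 02:15–09:05, 10:00–13:43, 16:53–16:58, 20:04–20:07.
Merge the second list: 06:53–08:08, 11:42–12:28, 17:51–19:40.
02:15–09:05 with B removed leaves 02:15–06:53, 08:08–09:05.
10:00–13:43 with B removed leaves 10:00–11:42, 12:28–13:43.
16:53–16:58 is untouched.
20:04–20:07 is untouched.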